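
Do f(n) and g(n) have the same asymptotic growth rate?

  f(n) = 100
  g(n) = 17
True

f(n) = 100 and g(n) = 17 are both O(1).
Since they have the same asymptotic growth rate, f(n) = Θ(g(n)) is true.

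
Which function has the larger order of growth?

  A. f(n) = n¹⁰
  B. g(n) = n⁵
A

f(n) = n¹⁰ is O(n¹⁰), while g(n) = n⁵ is O(n⁵).
Since O(n¹⁰) grows faster than O(n⁵), f(n) dominates.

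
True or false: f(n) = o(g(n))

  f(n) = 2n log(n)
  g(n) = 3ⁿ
True

f(n) = 2n log(n) is O(n log n), and g(n) = 3ⁿ is O(3ⁿ).
Since O(n log n) grows strictly slower than O(3ⁿ), f(n) = o(g(n)) is true.
This means lim(n→∞) f(n)/g(n) = 0.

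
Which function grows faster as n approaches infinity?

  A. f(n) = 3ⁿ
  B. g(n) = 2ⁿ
A

f(n) = 3ⁿ is O(3ⁿ), while g(n) = 2ⁿ is O(2ⁿ).
Since O(3ⁿ) grows faster than O(2ⁿ), f(n) dominates.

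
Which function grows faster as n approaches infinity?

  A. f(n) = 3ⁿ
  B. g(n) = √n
A

f(n) = 3ⁿ is O(3ⁿ), while g(n) = √n is O(√n).
Since O(3ⁿ) grows faster than O(√n), f(n) dominates.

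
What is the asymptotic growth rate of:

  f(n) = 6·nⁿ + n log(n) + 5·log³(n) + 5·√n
Θ(nⁿ)

Order the terms by growth rate: 5·log³(n) ≺ 5·√n ≺ n log(n) ≺ 6·nⁿ.
The fastest-growing term 6·nⁿ dominates as n → ∞; dropping its constant factor gives Θ(nⁿ).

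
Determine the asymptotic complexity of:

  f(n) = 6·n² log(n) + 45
O(n² log n)

The dominant term in 6·n² log(n) + 45 is 6·n² log(n), which is Θ(n² log n).
Lower-order terms (45) are asymptotically negligible.
Constants are absorbed, so the tightest bound is O(n² log n).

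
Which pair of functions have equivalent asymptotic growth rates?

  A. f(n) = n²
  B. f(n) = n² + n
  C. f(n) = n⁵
A and B

Examining each function:
  A. n² is O(n²)
  B. n² + n is O(n²)
  C. n⁵ is O(n⁵)

Functions A and B both have the same complexity class.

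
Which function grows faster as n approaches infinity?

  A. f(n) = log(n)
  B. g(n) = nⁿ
B

f(n) = log(n) is O(log n), while g(n) = nⁿ is O(nⁿ).
Since O(nⁿ) grows faster than O(log n), g(n) dominates.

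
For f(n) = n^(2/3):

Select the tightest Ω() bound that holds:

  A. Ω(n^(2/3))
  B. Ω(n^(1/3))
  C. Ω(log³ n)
A

f(n) = n^(2/3) is Ω(n^(2/3)).
All listed options are valid Big-Ω bounds (lower bounds),
but Ω(n^(2/3)) is the tightest (largest valid bound).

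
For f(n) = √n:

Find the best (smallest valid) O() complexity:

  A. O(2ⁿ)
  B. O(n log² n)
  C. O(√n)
C

f(n) = √n is O(√n).
All listed options are valid Big-O bounds (upper bounds),
but O(√n) is the tightest (smallest valid bound).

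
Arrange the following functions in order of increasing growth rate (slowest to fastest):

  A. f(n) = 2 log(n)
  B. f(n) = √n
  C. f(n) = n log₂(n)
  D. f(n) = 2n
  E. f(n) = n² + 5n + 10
A < B < D < C < E

Comparing growth rates:
A = 2 log(n) is O(log n)
B = √n is O(√n)
D = 2n is O(n)
C = n log₂(n) is O(n log n)
E = n² + 5n + 10 is O(n²)

Therefore, the order from slowest to fastest is: A < B < D < C < E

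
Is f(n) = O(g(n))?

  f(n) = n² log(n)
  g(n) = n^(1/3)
False

f(n) = n² log(n) is O(n² log n), and g(n) = n^(1/3) is O(n^(1/3)).
Since O(n² log n) grows faster than O(n^(1/3)), f(n) = O(g(n)) is false.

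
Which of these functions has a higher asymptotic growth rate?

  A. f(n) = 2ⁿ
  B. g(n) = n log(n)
A

f(n) = 2ⁿ is O(2ⁿ), while g(n) = n log(n) is O(n log n).
Since O(2ⁿ) grows faster than O(n log n), f(n) dominates.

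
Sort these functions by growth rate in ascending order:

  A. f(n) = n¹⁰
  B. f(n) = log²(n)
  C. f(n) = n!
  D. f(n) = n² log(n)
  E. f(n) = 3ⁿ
B < D < A < E < C

Comparing growth rates:
B = log²(n) is O(log² n)
D = n² log(n) is O(n² log n)
A = n¹⁰ is O(n¹⁰)
E = 3ⁿ is O(3ⁿ)
C = n! is O(n!)

Therefore, the order from slowest to fastest is: B < D < A < E < C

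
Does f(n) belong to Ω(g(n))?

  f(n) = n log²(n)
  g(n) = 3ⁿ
False

f(n) = n log²(n) is O(n log² n), and g(n) = 3ⁿ is O(3ⁿ).
Since O(n log² n) grows slower than O(3ⁿ), f(n) = Ω(g(n)) is false.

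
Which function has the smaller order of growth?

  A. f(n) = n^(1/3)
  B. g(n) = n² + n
A

f(n) = n^(1/3) is O(n^(1/3)), while g(n) = n² + n is O(n²).
Since O(n^(1/3)) grows slower than O(n²), f(n) is dominated.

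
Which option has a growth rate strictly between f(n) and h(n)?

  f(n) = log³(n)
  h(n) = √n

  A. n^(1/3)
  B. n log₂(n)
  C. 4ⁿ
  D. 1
A

We need g(n) with log³(n) = o(g(n)) and g(n) = o(√n), i.e. O(log³ n) ≺ g ≺ O(√n).
Check each option:
  A. n^(1/3) — O(n^(1/3)) is strictly between O(log³ n) and O(√n) ✓
  B. n log₂(n) — O(n log n) does not grow strictly slower than h(n)
  C. 4ⁿ — O(4ⁿ) does not grow strictly slower than h(n)
  D. 1 — O(1) does not grow strictly faster than f(n)

Only option A (n^(1/3)) lies strictly between.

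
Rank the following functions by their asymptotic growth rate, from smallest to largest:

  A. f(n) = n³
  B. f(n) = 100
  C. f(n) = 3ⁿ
B < A < C

Comparing growth rates:
B = 100 is O(1)
A = n³ is O(n³)
C = 3ⁿ is O(3ⁿ)

Therefore, the order from slowest to fastest is: B < A < C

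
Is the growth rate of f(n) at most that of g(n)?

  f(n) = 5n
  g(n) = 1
False

f(n) = 5n is O(n), and g(n) = 1 is O(1).
Since O(n) grows faster than O(1), f(n) = O(g(n)) is false.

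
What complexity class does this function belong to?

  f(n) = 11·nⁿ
O(nⁿ)

The dominant term in 11·nⁿ is 11·nⁿ, which is Θ(nⁿ).
Constants are absorbed, so the tightest bound is O(nⁿ).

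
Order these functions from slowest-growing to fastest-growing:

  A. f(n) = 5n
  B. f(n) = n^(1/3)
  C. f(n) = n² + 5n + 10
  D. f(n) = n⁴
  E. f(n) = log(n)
E < B < A < C < D

Comparing growth rates:
E = log(n) is O(log n)
B = n^(1/3) is O(n^(1/3))
A = 5n is O(n)
C = n² + 5n + 10 is O(n²)
D = n⁴ is O(n⁴)

Therefore, the order from slowest to fastest is: E < B < A < C < D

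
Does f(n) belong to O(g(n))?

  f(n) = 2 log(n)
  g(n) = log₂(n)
True

f(n) = 2 log(n) and g(n) = log₂(n) are both O(log n).
Big-O permits equal growth rates (f ≤ c·g for some c), so f(n) = O(g(n)) is true.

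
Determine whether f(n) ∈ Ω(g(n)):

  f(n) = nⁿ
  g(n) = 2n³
True

f(n) = nⁿ is O(nⁿ), and g(n) = 2n³ is O(n³).
Since O(nⁿ) grows at least as fast as O(n³), f(n) = Ω(g(n)) is true.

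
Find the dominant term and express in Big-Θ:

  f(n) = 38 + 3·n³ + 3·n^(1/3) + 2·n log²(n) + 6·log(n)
Θ(n³)

Order the terms by growth rate: 38 ≺ 6·log(n) ≺ 3·n^(1/3) ≺ 2·n log²(n) ≺ 3·n³.
The fastest-growing term 3·n³ dominates as n → ∞; dropping its constant factor gives Θ(n³).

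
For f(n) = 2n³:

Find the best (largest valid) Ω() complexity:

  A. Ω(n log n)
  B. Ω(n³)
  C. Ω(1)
B

f(n) = 2n³ is Ω(n³).
All listed options are valid Big-Ω bounds (lower bounds),
but Ω(n³) is the tightest (largest valid bound).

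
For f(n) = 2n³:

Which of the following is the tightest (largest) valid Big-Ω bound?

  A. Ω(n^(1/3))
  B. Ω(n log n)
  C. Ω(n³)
C

f(n) = 2n³ is Ω(n³).
All listed options are valid Big-Ω bounds (lower bounds),
but Ω(n³) is the tightest (largest valid bound).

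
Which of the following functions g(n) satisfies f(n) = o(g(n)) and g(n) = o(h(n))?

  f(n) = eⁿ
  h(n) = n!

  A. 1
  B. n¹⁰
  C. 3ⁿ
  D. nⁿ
C

We need g(n) with eⁿ = o(g(n)) and g(n) = o(n!), i.e. O(eⁿ) ≺ g ≺ O(n!).
Check each option:
  A. 1 — O(1) does not grow strictly faster than f(n)
  B. n¹⁰ — O(n¹⁰) does not grow strictly faster than f(n)
  C. 3ⁿ — O(3ⁿ) is strictly between O(eⁿ) and O(n!) ✓
  D. nⁿ — O(nⁿ) does not grow strictly slower than h(n)

Only option C (3ⁿ) lies strictly between.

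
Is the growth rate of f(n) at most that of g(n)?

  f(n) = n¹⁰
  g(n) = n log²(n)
False

f(n) = n¹⁰ is O(n¹⁰), and g(n) = n log²(n) is O(n log² n).
Since O(n¹⁰) grows faster than O(n log² n), f(n) = O(g(n)) is false.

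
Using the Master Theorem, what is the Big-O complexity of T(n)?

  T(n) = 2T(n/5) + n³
Θ(n³)

Master Theorem: a = 2, b = 5, f(n) = n³.
Compute the critical exponent d = log₅(2) = 0.431.
Compare f(n) = Θ(n³) against n^d:
  k = 3 > d = 0.431, so f(n) = Ω(n^(d+ε)) — Case 3.
  Regularity: a·(n/b)^3/n^3 = a/b^3 = 2/125 < 1 ✓.
  The top-level work dominates: T(n) = Θ(f(n)) = Θ(n³).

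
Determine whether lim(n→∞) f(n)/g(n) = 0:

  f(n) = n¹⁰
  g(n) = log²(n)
False

f(n) = n¹⁰ is O(n¹⁰), and g(n) = log²(n) is O(log² n).
Since O(n¹⁰) grows faster than or equal to O(log² n), f(n) = o(g(n)) is false.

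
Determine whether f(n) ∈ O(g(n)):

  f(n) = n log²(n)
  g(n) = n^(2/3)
False

f(n) = n log²(n) is O(n log² n), and g(n) = n^(2/3) is O(n^(2/3)).
Since O(n log² n) grows faster than O(n^(2/3)), f(n) = O(g(n)) is false.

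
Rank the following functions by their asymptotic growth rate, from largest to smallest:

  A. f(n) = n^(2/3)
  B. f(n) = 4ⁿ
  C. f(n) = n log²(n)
B > C > A

Comparing growth rates:
B = 4ⁿ is O(4ⁿ)
C = n log²(n) is O(n log² n)
A = n^(2/3) is O(n^(2/3))

Therefore, the order from fastest to slowest is: B > C > A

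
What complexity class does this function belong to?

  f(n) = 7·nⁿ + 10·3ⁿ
O(nⁿ)

The dominant term in 7·nⁿ + 10·3ⁿ is 7·nⁿ, which is Θ(nⁿ).
Lower-order terms (10·3ⁿ) are asymptotically negligible.
Constants are absorbed, so the tightest bound is O(nⁿ).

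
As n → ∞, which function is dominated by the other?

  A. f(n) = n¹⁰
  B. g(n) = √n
B

f(n) = n¹⁰ is O(n¹⁰), while g(n) = √n is O(√n).
Since O(√n) grows slower than O(n¹⁰), g(n) is dominated.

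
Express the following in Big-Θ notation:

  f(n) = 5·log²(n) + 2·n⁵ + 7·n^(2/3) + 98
Θ(n⁵)

Order the terms by growth rate: 98 ≺ 5·log²(n) ≺ 7·n^(2/3) ≺ 2·n⁵.
The fastest-growing term 2·n⁵ dominates as n → ∞; dropping its constant factor gives Θ(n⁵).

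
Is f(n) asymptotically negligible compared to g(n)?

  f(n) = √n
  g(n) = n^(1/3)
False

f(n) = √n is O(√n), and g(n) = n^(1/3) is O(n^(1/3)).
Since O(√n) grows faster than or equal to O(n^(1/3)), f(n) = o(g(n)) is false.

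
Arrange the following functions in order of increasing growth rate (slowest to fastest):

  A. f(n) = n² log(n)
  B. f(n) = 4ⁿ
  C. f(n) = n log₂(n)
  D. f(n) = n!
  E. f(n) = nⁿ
C < A < B < D < E

Comparing growth rates:
C = n log₂(n) is O(n log n)
A = n² log(n) is O(n² log n)
B = 4ⁿ is O(4ⁿ)
D = n! is O(n!)
E = nⁿ is O(nⁿ)

Therefore, the order from slowest to fastest is: C < A < B < D < E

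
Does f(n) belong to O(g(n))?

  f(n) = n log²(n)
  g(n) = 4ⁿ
True

f(n) = n log²(n) is O(n log² n), and g(n) = 4ⁿ is O(4ⁿ).
Since O(n log² n) ⊆ O(4ⁿ) (f grows no faster than g), f(n) = O(g(n)) is true.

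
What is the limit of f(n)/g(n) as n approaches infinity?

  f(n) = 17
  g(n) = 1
17

Since 17 and 1 have the same growth rate (O(1)),
the ratio converges to a constant: 17.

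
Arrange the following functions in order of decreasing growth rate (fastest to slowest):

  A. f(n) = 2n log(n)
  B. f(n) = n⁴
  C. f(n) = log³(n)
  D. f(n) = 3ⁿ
D > B > A > C

Comparing growth rates:
D = 3ⁿ is O(3ⁿ)
B = n⁴ is O(n⁴)
A = 2n log(n) is O(n log n)
C = log³(n) is O(log³ n)

Therefore, the order from fastest to slowest is: D > B > A > C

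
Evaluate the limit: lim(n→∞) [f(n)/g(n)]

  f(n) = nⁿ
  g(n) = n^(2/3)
∞

Since nⁿ (O(nⁿ)) grows faster than n^(2/3) (O(n^(2/3))),
the ratio f(n)/g(n) → ∞ as n → ∞.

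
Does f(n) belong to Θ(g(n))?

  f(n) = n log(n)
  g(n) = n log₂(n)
True

f(n) = n log(n) and g(n) = n log₂(n) are both O(n log n).
Since they have the same asymptotic growth rate, f(n) = Θ(g(n)) is true.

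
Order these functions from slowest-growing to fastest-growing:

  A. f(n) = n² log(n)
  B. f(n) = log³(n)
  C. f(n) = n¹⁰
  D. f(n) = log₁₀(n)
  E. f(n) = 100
E < D < B < A < C

Comparing growth rates:
E = 100 is O(1)
D = log₁₀(n) is O(log n)
B = log³(n) is O(log³ n)
A = n² log(n) is O(n² log n)
C = n¹⁰ is O(n¹⁰)

Therefore, the order from slowest to fastest is: E < D < B < A < C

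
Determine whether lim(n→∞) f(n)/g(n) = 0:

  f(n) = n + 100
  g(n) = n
False

f(n) = n + 100 is O(n), and g(n) = n is O(n).
Since they have the same growth rate, f(n) = o(g(n)) is false.
(f = o(g) requires f to grow strictly slower, not equal.)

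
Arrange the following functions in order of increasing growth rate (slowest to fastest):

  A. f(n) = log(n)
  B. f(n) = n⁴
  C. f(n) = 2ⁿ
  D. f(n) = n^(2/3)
A < D < B < C

Comparing growth rates:
A = log(n) is O(log n)
D = n^(2/3) is O(n^(2/3))
B = n⁴ is O(n⁴)
C = 2ⁿ is O(2ⁿ)

Therefore, the order from slowest to fastest is: A < D < B < C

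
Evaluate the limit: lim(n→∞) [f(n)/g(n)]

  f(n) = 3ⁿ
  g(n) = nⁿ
0

Since 3ⁿ (O(3ⁿ)) grows slower than nⁿ (O(nⁿ)),
the ratio f(n)/g(n) → 0 as n → ∞.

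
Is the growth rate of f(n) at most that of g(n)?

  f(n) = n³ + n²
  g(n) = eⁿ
True

f(n) = n³ + n² is O(n³), and g(n) = eⁿ is O(eⁿ).
Since O(n³) ⊆ O(eⁿ) (f grows no faster than g), f(n) = O(g(n)) is true.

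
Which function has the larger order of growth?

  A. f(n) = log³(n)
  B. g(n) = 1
A

f(n) = log³(n) is O(log³ n), while g(n) = 1 is O(1).
Since O(log³ n) grows faster than O(1), f(n) dominates.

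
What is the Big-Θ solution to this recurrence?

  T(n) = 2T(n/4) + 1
Θ(n^log₄(2))

Master Theorem: a = 2, b = 4, f(n) = 1.
Compute the critical exponent d = log₄(2) = 0.500.
Compare f(n) = Θ(1) against n^d:
  k = 0 < d = 0.500, so f(n) = O(n^(d-ε)) — Case 1.
  The recursion cost dominates: T(n) = Θ(n^d) = Θ(n^log₄(2)).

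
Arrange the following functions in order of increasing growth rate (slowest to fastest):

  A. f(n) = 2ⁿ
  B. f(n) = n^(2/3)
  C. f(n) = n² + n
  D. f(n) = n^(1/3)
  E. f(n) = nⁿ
D < B < C < A < E

Comparing growth rates:
D = n^(1/3) is O(n^(1/3))
B = n^(2/3) is O(n^(2/3))
C = n² + n is O(n²)
A = 2ⁿ is O(2ⁿ)
E = nⁿ is O(nⁿ)

Therefore, the order from slowest to fastest is: D < B < C < A < E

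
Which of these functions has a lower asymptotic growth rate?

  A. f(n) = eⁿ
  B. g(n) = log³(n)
B

f(n) = eⁿ is O(eⁿ), while g(n) = log³(n) is O(log³ n).
Since O(log³ n) grows slower than O(eⁿ), g(n) is dominated.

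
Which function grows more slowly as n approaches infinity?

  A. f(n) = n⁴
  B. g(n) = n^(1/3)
B

f(n) = n⁴ is O(n⁴), while g(n) = n^(1/3) is O(n^(1/3)).
Since O(n^(1/3)) grows slower than O(n⁴), g(n) is dominated.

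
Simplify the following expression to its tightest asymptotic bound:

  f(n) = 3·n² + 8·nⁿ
Θ(nⁿ)

Order the terms by growth rate: 3·n² ≺ 8·nⁿ.
The fastest-growing term 8·nⁿ dominates as n → ∞; dropping its constant factor gives Θ(nⁿ).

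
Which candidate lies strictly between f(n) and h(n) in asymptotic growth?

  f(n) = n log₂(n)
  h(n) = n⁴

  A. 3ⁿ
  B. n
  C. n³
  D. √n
C

We need g(n) with n log₂(n) = o(g(n)) and g(n) = o(n⁴), i.e. O(n log n) ≺ g ≺ O(n⁴).
Check each option:
  A. 3ⁿ — O(3ⁿ) does not grow strictly slower than h(n)
  B. n — O(n) does not grow strictly faster than f(n)
  C. n³ — O(n³) is strictly between O(n log n) and O(n⁴) ✓
  D. √n — O(√n) does not grow strictly faster than f(n)

Only option C (n³) lies strictly between.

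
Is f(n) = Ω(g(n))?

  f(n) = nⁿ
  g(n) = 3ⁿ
True

f(n) = nⁿ is O(nⁿ), and g(n) = 3ⁿ is O(3ⁿ).
Since O(nⁿ) grows at least as fast as O(3ⁿ), f(n) = Ω(g(n)) is true.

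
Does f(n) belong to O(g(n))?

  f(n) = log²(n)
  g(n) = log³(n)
True

f(n) = log²(n) is O(log² n), and g(n) = log³(n) is O(log³ n).
Since O(log² n) ⊆ O(log³ n) (f grows no faster than g), f(n) = O(g(n)) is true.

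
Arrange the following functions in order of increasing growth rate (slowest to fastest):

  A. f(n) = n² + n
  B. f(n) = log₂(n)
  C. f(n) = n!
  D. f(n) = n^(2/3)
B < D < A < C

Comparing growth rates:
B = log₂(n) is O(log n)
D = n^(2/3) is O(n^(2/3))
A = n² + n is O(n²)
C = n! is O(n!)

Therefore, the order from slowest to fastest is: B < D < A < C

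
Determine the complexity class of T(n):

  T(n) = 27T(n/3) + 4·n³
Θ(n³ log n)

Master Theorem: a = 27, b = 3, f(n) = 4·n³.
Compute the critical exponent d = log₃(27) = 3.
Compare f(n) = Θ(n³) against n^d:
  k = 3 = d, so f(n) = Θ(n^d) — Case 2.
  Work is balanced across levels: T(n) = Θ(n^d log n) = Θ(n³ log n).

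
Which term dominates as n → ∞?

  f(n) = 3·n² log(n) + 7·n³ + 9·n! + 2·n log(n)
9·n!

Looking at each term:
  - 3·n² log(n) is O(n² log n)
  - 7·n³ is O(n³)
  - 9·n! is O(n!)
  - 2·n log(n) is O(n log n)

The term 9·n! (O(n!)) grows fastest and dominates all others.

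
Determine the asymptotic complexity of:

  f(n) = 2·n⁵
O(n⁵)

The dominant term in 2·n⁵ is 2·n⁵, which is Θ(n⁵).
Constants are absorbed, so the tightest bound is O(n⁵).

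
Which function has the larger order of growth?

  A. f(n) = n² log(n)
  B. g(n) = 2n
A

f(n) = n² log(n) is O(n² log n), while g(n) = 2n is O(n).
Since O(n² log n) grows faster than O(n), f(n) dominates.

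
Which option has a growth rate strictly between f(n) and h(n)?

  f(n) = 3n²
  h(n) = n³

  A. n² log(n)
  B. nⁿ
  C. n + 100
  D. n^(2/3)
A

We need g(n) with 3n² = o(g(n)) and g(n) = o(n³), i.e. O(n²) ≺ g ≺ O(n³).
Check each option:
  A. n² log(n) — O(n² log n) is strictly between O(n²) and O(n³) ✓
  B. nⁿ — O(nⁿ) does not grow strictly slower than h(n)
  C. n + 100 — O(n) does not grow strictly faster than f(n)
  D. n^(2/3) — O(n^(2/3)) does not grow strictly faster than f(n)

Only option A (n² log(n)) lies strictly between.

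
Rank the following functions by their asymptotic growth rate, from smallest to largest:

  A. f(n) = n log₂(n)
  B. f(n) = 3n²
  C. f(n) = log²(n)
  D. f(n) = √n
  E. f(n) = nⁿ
C < D < A < B < E

Comparing growth rates:
C = log²(n) is O(log² n)
D = √n is O(√n)
A = n log₂(n) is O(n log n)
B = 3n² is O(n²)
E = nⁿ is O(nⁿ)

Therefore, the order from slowest to fastest is: C < D < A < B < E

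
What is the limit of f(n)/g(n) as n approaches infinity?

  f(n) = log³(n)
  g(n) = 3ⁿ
0

Since log³(n) (O(log³ n)) grows slower than 3ⁿ (O(3ⁿ)),
the ratio f(n)/g(n) → 0 as n → ∞.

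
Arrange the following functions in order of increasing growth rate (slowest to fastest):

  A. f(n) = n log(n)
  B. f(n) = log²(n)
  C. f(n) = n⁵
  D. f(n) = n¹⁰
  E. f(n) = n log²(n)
B < A < E < C < D

Comparing growth rates:
B = log²(n) is O(log² n)
A = n log(n) is O(n log n)
E = n log²(n) is O(n log² n)
C = n⁵ is O(n⁵)
D = n¹⁰ is O(n¹⁰)

Therefore, the order from slowest to fastest is: B < A < E < C < D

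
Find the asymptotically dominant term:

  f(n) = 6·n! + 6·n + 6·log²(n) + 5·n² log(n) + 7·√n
6·n!

Looking at each term:
  - 6·n! is O(n!)
  - 6·n is O(n)
  - 6·log²(n) is O(log² n)
  - 5·n² log(n) is O(n² log n)
  - 7·√n is O(√n)

The term 6·n! (O(n!)) grows fastest and dominates all others.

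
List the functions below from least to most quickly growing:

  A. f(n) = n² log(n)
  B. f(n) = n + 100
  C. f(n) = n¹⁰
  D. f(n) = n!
B < A < C < D

Comparing growth rates:
B = n + 100 is O(n)
A = n² log(n) is O(n² log n)
C = n¹⁰ is O(n¹⁰)
D = n! is O(n!)

Therefore, the order from slowest to fastest is: B < A < C < D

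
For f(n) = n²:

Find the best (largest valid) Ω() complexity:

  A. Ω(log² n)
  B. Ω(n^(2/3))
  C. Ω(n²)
C

f(n) = n² is Ω(n²).
All listed options are valid Big-Ω bounds (lower bounds),
but Ω(n²) is the tightest (largest valid bound).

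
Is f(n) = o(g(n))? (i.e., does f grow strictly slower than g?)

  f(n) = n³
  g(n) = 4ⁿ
True

f(n) = n³ is O(n³), and g(n) = 4ⁿ is O(4ⁿ).
Since O(n³) grows strictly slower than O(4ⁿ), f(n) = o(g(n)) is true.
This means lim(n→∞) f(n)/g(n) = 0.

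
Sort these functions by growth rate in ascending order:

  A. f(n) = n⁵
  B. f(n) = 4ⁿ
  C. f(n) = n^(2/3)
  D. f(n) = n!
C < A < B < D

Comparing growth rates:
C = n^(2/3) is O(n^(2/3))
A = n⁵ is O(n⁵)
B = 4ⁿ is O(4ⁿ)
D = n! is O(n!)

Therefore, the order from slowest to fastest is: C < A < B < D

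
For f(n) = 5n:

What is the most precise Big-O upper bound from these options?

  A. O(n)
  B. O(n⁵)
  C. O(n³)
A

f(n) = 5n is O(n).
All listed options are valid Big-O bounds (upper bounds),
but O(n) is the tightest (smallest valid bound).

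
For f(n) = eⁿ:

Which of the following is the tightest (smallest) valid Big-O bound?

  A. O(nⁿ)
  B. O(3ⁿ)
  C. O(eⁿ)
C

f(n) = eⁿ is O(eⁿ).
All listed options are valid Big-O bounds (upper bounds),
but O(eⁿ) is the tightest (smallest valid bound).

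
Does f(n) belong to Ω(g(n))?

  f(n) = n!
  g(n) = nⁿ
False

f(n) = n! is O(n!), and g(n) = nⁿ is O(nⁿ).
Since O(n!) grows slower than O(nⁿ), f(n) = Ω(g(n)) is false.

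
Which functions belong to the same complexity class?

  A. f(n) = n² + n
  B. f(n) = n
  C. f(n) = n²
A and C

Examining each function:
  A. n² + n is O(n²)
  B. n is O(n)
  C. n² is O(n²)

Functions A and C both have the same complexity class.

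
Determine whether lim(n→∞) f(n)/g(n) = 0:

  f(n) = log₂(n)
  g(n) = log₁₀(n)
False

f(n) = log₂(n) is O(log n), and g(n) = log₁₀(n) is O(log n).
Since they have the same growth rate, f(n) = o(g(n)) is false.
(f = o(g) requires f to grow strictly slower, not equal.)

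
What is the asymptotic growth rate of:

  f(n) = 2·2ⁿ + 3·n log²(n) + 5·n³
Θ(2ⁿ)

Order the terms by growth rate: 3·n log²(n) ≺ 5·n³ ≺ 2·2ⁿ.
The fastest-growing term 2·2ⁿ dominates as n → ∞; dropping its constant factor gives Θ(2ⁿ).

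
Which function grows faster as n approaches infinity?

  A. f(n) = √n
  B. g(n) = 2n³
B

f(n) = √n is O(√n), while g(n) = 2n³ is O(n³).
Since O(n³) grows faster than O(√n), g(n) dominates.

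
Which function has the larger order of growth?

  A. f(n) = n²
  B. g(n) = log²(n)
A

f(n) = n² is O(n²), while g(n) = log²(n) is O(log² n).
Since O(n²) grows faster than O(log² n), f(n) dominates.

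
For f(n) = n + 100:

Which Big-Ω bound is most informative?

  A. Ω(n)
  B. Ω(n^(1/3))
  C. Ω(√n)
A

f(n) = n + 100 is Ω(n).
All listed options are valid Big-Ω bounds (lower bounds),
but Ω(n) is the tightest (largest valid bound).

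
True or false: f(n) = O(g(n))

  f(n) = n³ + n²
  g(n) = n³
True

f(n) = n³ + n² and g(n) = n³ are both O(n³).
Big-O permits equal growth rates (f ≤ c·g for some c), so f(n) = O(g(n)) is true.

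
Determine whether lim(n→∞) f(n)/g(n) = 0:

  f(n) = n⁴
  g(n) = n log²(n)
False

f(n) = n⁴ is O(n⁴), and g(n) = n log²(n) is O(n log² n).
Since O(n⁴) grows faster than or equal to O(n log² n), f(n) = o(g(n)) is false.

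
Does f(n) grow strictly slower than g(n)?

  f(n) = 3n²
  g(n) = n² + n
False

f(n) = 3n² is O(n²), and g(n) = n² + n is O(n²).
Since they have the same growth rate, f(n) = o(g(n)) is false.
(f = o(g) requires f to grow strictly slower, not equal.)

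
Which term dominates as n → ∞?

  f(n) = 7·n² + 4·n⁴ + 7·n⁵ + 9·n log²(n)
7·n⁵

Looking at each term:
  - 7·n² is O(n²)
  - 4·n⁴ is O(n⁴)
  - 7·n⁵ is O(n⁵)
  - 9·n log²(n) is O(n log² n)

The term 7·n⁵ (O(n⁵)) grows fastest and dominates all others.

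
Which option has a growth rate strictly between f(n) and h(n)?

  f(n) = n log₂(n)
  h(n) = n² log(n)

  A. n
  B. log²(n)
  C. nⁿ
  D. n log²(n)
D

We need g(n) with n log₂(n) = o(g(n)) and g(n) = o(n² log(n)), i.e. O(n log n) ≺ g ≺ O(n² log n).
Check each option:
  A. n — O(n) does not grow strictly faster than f(n)
  B. log²(n) — O(log² n) does not grow strictly faster than f(n)
  C. nⁿ — O(nⁿ) does not grow strictly slower than h(n)
  D. n log²(n) — O(n log² n) is strictly between O(n log n) and O(n² log n) ✓

Only option D (n log²(n)) lies strictly between.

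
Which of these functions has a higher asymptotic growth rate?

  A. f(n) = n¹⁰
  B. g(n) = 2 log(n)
A

f(n) = n¹⁰ is O(n¹⁰), while g(n) = 2 log(n) is O(log n).
Since O(n¹⁰) grows faster than O(log n), f(n) dominates.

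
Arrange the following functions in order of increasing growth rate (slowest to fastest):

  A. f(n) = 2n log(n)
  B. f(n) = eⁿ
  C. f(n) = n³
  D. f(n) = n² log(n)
A < D < C < B

Comparing growth rates:
A = 2n log(n) is O(n log n)
D = n² log(n) is O(n² log n)
C = n³ is O(n³)
B = eⁿ is O(eⁿ)

Therefore, the order from slowest to fastest is: A < D < C < B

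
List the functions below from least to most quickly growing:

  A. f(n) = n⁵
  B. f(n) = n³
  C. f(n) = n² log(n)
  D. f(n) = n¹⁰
C < B < A < D

Comparing growth rates:
C = n² log(n) is O(n² log n)
B = n³ is O(n³)
A = n⁵ is O(n⁵)
D = n¹⁰ is O(n¹⁰)

Therefore, the order from slowest to fastest is: C < B < A < D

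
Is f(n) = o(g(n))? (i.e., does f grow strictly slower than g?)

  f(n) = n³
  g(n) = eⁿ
True

f(n) = n³ is O(n³), and g(n) = eⁿ is O(eⁿ).
Since O(n³) grows strictly slower than O(eⁿ), f(n) = o(g(n)) is true.
This means lim(n→∞) f(n)/g(n) = 0.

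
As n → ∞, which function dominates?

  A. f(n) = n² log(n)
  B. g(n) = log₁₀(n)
A

f(n) = n² log(n) is O(n² log n), while g(n) = log₁₀(n) is O(log n).
Since O(n² log n) grows faster than O(log n), f(n) dominates.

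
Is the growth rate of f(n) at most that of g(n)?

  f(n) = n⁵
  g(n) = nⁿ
True

f(n) = n⁵ is O(n⁵), and g(n) = nⁿ is O(nⁿ).
Since O(n⁵) ⊆ O(nⁿ) (f grows no faster than g), f(n) = O(g(n)) is true.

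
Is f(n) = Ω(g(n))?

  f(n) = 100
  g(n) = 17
True

f(n) = 100 and g(n) = 17 are both O(1).
Big-Ω permits equal growth rates (f ≥ c·g for some c > 0), so f(n) = Ω(g(n)) is true.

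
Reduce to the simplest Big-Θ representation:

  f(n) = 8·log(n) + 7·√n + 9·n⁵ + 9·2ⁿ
Θ(2ⁿ)

Order the terms by growth rate: 8·log(n) ≺ 7·√n ≺ 9·n⁵ ≺ 9·2ⁿ.
The fastest-growing term 9·2ⁿ dominates as n → ∞; dropping its constant factor gives Θ(2ⁿ).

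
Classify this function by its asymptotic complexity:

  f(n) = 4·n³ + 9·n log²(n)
O(n³)

The dominant term in 4·n³ + 9·n log²(n) is 4·n³, which is Θ(n³).
Lower-order terms (9·n log²(n)) are asymptotically negligible.
Constants are absorbed, so the tightest bound is O(n³).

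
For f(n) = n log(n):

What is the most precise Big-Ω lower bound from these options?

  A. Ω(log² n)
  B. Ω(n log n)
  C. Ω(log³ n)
B

f(n) = n log(n) is Ω(n log n).
All listed options are valid Big-Ω bounds (lower bounds),
but Ω(n log n) is the tightest (largest valid bound).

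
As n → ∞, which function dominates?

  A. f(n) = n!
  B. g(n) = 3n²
A

f(n) = n! is O(n!), while g(n) = 3n² is O(n²).
Since O(n!) grows faster than O(n²), f(n) dominates.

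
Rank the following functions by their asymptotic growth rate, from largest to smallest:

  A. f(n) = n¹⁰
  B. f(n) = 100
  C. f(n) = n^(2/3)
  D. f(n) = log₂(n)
A > C > D > B

Comparing growth rates:
A = n¹⁰ is O(n¹⁰)
C = n^(2/3) is O(n^(2/3))
D = log₂(n) is O(log n)
B = 100 is O(1)

Therefore, the order from fastest to slowest is: A > C > D > B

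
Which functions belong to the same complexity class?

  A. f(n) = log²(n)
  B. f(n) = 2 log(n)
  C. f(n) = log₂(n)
B and C

Examining each function:
  A. log²(n) is O(log² n)
  B. 2 log(n) is O(log n)
  C. log₂(n) is O(log n)

Functions B and C both have the same complexity class.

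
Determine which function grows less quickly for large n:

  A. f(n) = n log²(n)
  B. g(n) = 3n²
A

f(n) = n log²(n) is O(n log² n), while g(n) = 3n² is O(n²).
Since O(n log² n) grows slower than O(n²), f(n) is dominated.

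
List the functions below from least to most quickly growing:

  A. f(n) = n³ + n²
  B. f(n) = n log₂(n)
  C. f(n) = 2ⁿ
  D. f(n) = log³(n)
D < B < A < C

Comparing growth rates:
D = log³(n) is O(log³ n)
B = n log₂(n) is O(n log n)
A = n³ + n² is O(n³)
C = 2ⁿ is O(2ⁿ)

Therefore, the order from slowest to fastest is: D < B < A < C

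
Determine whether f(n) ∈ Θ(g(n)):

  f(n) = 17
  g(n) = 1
True

f(n) = 17 and g(n) = 1 are both O(1).
Since they have the same asymptotic growth rate, f(n) = Θ(g(n)) is true.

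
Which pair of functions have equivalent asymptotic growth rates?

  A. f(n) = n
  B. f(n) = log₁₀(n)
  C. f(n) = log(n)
B and C

Examining each function:
  A. n is O(n)
  B. log₁₀(n) is O(log n)
  C. log(n) is O(log n)

Functions B and C both have the same complexity class.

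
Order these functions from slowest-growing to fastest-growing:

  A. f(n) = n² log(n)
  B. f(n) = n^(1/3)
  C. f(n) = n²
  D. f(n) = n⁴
B < C < A < D

Comparing growth rates:
B = n^(1/3) is O(n^(1/3))
C = n² is O(n²)
A = n² log(n) is O(n² log n)
D = n⁴ is O(n⁴)

Therefore, the order from slowest to fastest is: B < C < A < D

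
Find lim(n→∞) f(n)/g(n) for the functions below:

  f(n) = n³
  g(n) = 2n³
1/2

Since n³ and 2n³ have the same growth rate (O(n³)),
the ratio converges to a constant: 1/2.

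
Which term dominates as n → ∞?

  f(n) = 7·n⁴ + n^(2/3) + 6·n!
6·n!

Looking at each term:
  - 7·n⁴ is O(n⁴)
  - n^(2/3) is O(n^(2/3))
  - 6·n! is O(n!)

The term 6·n! (O(n!)) grows fastest and dominates all others.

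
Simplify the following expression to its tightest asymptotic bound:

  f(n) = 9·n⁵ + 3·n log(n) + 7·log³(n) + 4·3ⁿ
Θ(3ⁿ)

Order the terms by growth rate: 7·log³(n) ≺ 3·n log(n) ≺ 9·n⁵ ≺ 4·3ⁿ.
The fastest-growing term 4·3ⁿ dominates as n → ∞; dropping its constant factor gives Θ(3ⁿ).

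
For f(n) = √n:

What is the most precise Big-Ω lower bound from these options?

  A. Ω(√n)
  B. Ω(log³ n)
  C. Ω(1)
A

f(n) = √n is Ω(√n).
All listed options are valid Big-Ω bounds (lower bounds),
but Ω(√n) is the tightest (largest valid bound).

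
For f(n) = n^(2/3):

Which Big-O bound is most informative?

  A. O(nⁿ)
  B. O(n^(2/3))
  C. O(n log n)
B

f(n) = n^(2/3) is O(n^(2/3)).
All listed options are valid Big-O bounds (upper bounds),
but O(n^(2/3)) is the tightest (smallest valid bound).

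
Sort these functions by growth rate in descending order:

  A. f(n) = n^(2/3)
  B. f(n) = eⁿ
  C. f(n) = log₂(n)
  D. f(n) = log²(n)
B > A > D > C

Comparing growth rates:
B = eⁿ is O(eⁿ)
A = n^(2/3) is O(n^(2/3))
D = log²(n) is O(log² n)
C = log₂(n) is O(log n)

Therefore, the order from fastest to slowest is: B > A > D > C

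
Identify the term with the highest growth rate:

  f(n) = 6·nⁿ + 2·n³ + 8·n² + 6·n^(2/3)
6·nⁿ

Looking at each term:
  - 6·nⁿ is O(nⁿ)
  - 2·n³ is O(n³)
  - 8·n² is O(n²)
  - 6·n^(2/3) is O(n^(2/3))

The term 6·nⁿ (O(nⁿ)) grows fastest and dominates all others.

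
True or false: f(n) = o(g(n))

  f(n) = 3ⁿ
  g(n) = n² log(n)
False

f(n) = 3ⁿ is O(3ⁿ), and g(n) = n² log(n) is O(n² log n).
Since O(3ⁿ) grows faster than or equal to O(n² log n), f(n) = o(g(n)) is false.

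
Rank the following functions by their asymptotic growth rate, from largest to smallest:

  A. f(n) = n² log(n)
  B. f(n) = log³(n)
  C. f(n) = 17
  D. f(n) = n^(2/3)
A > D > B > C

Comparing growth rates:
A = n² log(n) is O(n² log n)
D = n^(2/3) is O(n^(2/3))
B = log³(n) is O(log³ n)
C = 17 is O(1)

Therefore, the order from fastest to slowest is: A > D > B > C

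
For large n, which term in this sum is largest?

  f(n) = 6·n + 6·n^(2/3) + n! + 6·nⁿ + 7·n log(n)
6·nⁿ

Looking at each term:
  - 6·n is O(n)
  - 6·n^(2/3) is O(n^(2/3))
  - n! is O(n!)
  - 6·nⁿ is O(nⁿ)
  - 7·n log(n) is O(n log n)

The term 6·nⁿ (O(nⁿ)) grows fastest and dominates all others.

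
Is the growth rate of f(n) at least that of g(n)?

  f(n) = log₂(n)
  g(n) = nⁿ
False

f(n) = log₂(n) is O(log n), and g(n) = nⁿ is O(nⁿ).
Since O(log n) grows slower than O(nⁿ), f(n) = Ω(g(n)) is false.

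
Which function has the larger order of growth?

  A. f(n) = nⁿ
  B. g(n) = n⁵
A

f(n) = nⁿ is O(nⁿ), while g(n) = n⁵ is O(n⁵).
Since O(nⁿ) grows faster than O(n⁵), f(n) dominates.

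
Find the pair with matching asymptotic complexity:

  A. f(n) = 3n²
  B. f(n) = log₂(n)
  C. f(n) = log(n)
B and C

Examining each function:
  A. 3n² is O(n²)
  B. log₂(n) is O(log n)
  C. log(n) is O(log n)

Functions B and C both have the same complexity class.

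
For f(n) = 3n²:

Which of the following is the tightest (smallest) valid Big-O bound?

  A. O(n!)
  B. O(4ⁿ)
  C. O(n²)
C

f(n) = 3n² is O(n²).
All listed options are valid Big-O bounds (upper bounds),
but O(n²) is the tightest (smallest valid bound).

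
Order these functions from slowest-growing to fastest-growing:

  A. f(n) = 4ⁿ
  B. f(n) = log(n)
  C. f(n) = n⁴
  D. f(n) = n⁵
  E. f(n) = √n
B < E < C < D < A

Comparing growth rates:
B = log(n) is O(log n)
E = √n is O(√n)
C = n⁴ is O(n⁴)
D = n⁵ is O(n⁵)
A = 4ⁿ is O(4ⁿ)

Therefore, the order from slowest to fastest is: B < E < C < D < A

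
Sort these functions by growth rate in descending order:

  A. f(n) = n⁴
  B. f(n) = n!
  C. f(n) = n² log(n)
B > A > C

Comparing growth rates:
B = n! is O(n!)
A = n⁴ is O(n⁴)
C = n² log(n) is O(n² log n)

Therefore, the order from fastest to slowest is: B > A > C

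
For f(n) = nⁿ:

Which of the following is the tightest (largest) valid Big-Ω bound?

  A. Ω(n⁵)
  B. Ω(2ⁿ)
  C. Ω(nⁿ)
C

f(n) = nⁿ is Ω(nⁿ).
All listed options are valid Big-Ω bounds (lower bounds),
but Ω(nⁿ) is the tightest (largest valid bound).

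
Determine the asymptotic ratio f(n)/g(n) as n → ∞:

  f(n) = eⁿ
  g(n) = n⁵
∞

Since eⁿ (O(eⁿ)) grows faster than n⁵ (O(n⁵)),
the ratio f(n)/g(n) → ∞ as n → ∞.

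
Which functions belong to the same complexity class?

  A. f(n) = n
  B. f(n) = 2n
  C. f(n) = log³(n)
A and B

Examining each function:
  A. n is O(n)
  B. 2n is O(n)
  C. log³(n) is O(log³ n)

Functions A and B both have the same complexity class.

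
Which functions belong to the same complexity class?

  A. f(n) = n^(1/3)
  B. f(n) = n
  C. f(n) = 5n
B and C

Examining each function:
  A. n^(1/3) is O(n^(1/3))
  B. n is O(n)
  C. 5n is O(n)

Functions B and C both have the same complexity class.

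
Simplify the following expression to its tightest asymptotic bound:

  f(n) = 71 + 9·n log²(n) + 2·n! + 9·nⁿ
Θ(nⁿ)

Order the terms by growth rate: 71 ≺ 9·n log²(n) ≺ 2·n! ≺ 9·nⁿ.
The fastest-growing term 9·nⁿ dominates as n → ∞; dropping its constant factor gives Θ(nⁿ).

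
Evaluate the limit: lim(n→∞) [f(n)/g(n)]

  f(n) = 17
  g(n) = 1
17

Since 17 and 1 have the same growth rate (O(1)),
the ratio converges to a constant: 17.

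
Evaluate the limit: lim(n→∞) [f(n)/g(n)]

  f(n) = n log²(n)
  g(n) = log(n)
∞

Since n log²(n) (O(n log² n)) grows faster than log(n) (O(log n)),
the ratio f(n)/g(n) → ∞ as n → ∞.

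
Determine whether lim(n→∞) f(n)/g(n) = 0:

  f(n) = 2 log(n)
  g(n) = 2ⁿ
True

f(n) = 2 log(n) is O(log n), and g(n) = 2ⁿ is O(2ⁿ).
Since O(log n) grows strictly slower than O(2ⁿ), f(n) = o(g(n)) is true.
This means lim(n→∞) f(n)/g(n) = 0.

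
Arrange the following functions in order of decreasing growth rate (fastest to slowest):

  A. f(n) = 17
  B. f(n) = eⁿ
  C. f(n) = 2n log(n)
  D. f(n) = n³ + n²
B > D > C > A

Comparing growth rates:
B = eⁿ is O(eⁿ)
D = n³ + n² is O(n³)
C = 2n log(n) is O(n log n)
A = 17 is O(1)

Therefore, the order from fastest to slowest is: B > D > C > A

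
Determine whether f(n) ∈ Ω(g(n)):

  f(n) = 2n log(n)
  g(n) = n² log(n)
False

f(n) = 2n log(n) is O(n log n), and g(n) = n² log(n) is O(n² log n).
Since O(n log n) grows slower than O(n² log n), f(n) = Ω(g(n)) is false.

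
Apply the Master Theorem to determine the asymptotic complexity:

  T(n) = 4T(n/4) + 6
Θ(n)

Master Theorem: a = 4, b = 4, f(n) = 6.
Compute the critical exponent d = log₄(4) = 1.
Compare f(n) = Θ(1) against n^d:
  k = 0 < d = 1, so f(n) = O(n^(d-ε)) — Case 1.
  The recursion cost dominates: T(n) = Θ(n^d) = Θ(n).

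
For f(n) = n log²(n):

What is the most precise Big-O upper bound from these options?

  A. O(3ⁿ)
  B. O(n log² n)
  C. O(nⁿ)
B

f(n) = n log²(n) is O(n log² n).
All listed options are valid Big-O bounds (upper bounds),
but O(n log² n) is the tightest (smallest valid bound).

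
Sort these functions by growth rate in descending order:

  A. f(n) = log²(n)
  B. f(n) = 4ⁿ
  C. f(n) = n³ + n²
B > C > A

Comparing growth rates:
B = 4ⁿ is O(4ⁿ)
C = n³ + n² is O(n³)
A = log²(n) is O(log² n)

Therefore, the order from fastest to slowest is: B > C > A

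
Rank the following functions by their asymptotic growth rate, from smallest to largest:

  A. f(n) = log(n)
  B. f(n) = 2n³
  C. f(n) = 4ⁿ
A < B < C

Comparing growth rates:
A = log(n) is O(log n)
B = 2n³ is O(n³)
C = 4ⁿ is O(4ⁿ)

Therefore, the order from slowest to fastest is: A < B < C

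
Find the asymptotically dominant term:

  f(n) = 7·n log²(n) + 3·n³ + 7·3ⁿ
7·3ⁿ

Looking at each term:
  - 7·n log²(n) is O(n log² n)
  - 3·n³ is O(n³)
  - 7·3ⁿ is O(3ⁿ)

The term 7·3ⁿ (O(3ⁿ)) grows fastest and dominates all others.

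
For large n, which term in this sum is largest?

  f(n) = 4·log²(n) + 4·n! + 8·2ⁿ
4·n!

Looking at each term:
  - 4·log²(n) is O(log² n)
  - 4·n! is O(n!)
  - 8·2ⁿ is O(2ⁿ)

The term 4·n! (O(n!)) grows fastest and dominates all others.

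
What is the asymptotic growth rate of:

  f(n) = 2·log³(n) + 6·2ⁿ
Θ(2ⁿ)

Order the terms by growth rate: 2·log³(n) ≺ 6·2ⁿ.
The fastest-growing term 6·2ⁿ dominates as n → ∞; dropping its constant factor gives Θ(2ⁿ).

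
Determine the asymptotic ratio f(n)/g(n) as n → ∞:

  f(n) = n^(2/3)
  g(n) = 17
∞

Since n^(2/3) (O(n^(2/3))) grows faster than 17 (O(1)),
the ratio f(n)/g(n) → ∞ as n → ∞.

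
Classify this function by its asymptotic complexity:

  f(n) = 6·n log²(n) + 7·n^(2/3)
O(n log² n)

The dominant term in 6·n log²(n) + 7·n^(2/3) is 6·n log²(n), which is Θ(n log² n).
Lower-order terms (7·n^(2/3)) are asymptotically negligible.
Constants are absorbed, so the tightest bound is O(n log² n).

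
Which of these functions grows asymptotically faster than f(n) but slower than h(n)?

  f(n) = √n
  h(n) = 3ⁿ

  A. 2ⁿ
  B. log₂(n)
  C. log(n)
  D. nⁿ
A

We need g(n) with √n = o(g(n)) and g(n) = o(3ⁿ), i.e. O(√n) ≺ g ≺ O(3ⁿ).
Check each option:
  A. 2ⁿ — O(2ⁿ) is strictly between O(√n) and O(3ⁿ) ✓
  B. log₂(n) — O(log n) does not grow strictly faster than f(n)
  C. log(n) — O(log n) does not grow strictly faster than f(n)
  D. nⁿ — O(nⁿ) does not grow strictly slower than h(n)

Only option A (2ⁿ) lies strictly between.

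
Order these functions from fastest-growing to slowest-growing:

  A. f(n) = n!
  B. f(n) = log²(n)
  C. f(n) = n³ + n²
A > C > B

Comparing growth rates:
A = n! is O(n!)
C = n³ + n² is O(n³)
B = log²(n) is O(log² n)

Therefore, the order from fastest to slowest is: A > C > B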